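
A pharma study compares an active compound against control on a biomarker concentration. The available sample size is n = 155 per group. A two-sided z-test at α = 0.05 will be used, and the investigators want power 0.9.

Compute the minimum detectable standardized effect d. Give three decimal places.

d ≈ 0.368

Required noncentrality: δ = z_{0.025} + z_{0.10} = 1.960 + 1.282 = 3.242.
(Lower-tail contribution to power is negligible for δ > 0.)
δ = d·√(n/2) ⇒ d = δ/√(n/2) = 3.242/√(155/2) = 0.3682.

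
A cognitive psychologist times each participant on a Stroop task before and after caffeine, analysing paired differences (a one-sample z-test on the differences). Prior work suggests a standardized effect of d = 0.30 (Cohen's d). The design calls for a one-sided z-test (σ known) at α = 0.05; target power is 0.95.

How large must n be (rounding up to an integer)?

n = 121

Set Φ(δ − 1.645) = 0.95; then δ − 1.645 = Φ⁻¹(0.95) = 1.645, giving δ = 3.290.
δ = d·√n ⇒ n = (δ/d)² = (3.290 / 0.30)² = 120.25.
Rounding up, n = 121.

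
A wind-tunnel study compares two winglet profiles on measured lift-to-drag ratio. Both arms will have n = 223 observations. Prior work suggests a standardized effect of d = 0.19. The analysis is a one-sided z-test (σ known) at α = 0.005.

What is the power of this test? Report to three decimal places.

Noncentrality parameter: δ = d·√(n/2) = 0.19 × √(223/2) = 2.0063
One-sided α = 0.005 → critical value z_{0.005} = 2.576.
Power = P(Z > 2.576 − δ) = Φ(-0.570) = 0.2845.

Power ≈ 0.284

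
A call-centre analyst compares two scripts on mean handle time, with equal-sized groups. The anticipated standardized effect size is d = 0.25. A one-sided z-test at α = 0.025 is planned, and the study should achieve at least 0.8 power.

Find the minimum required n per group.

n = 252 per group

Set Φ(δ − 1.960) = 0.8; then δ − 1.960 = Φ⁻¹(0.8) = 0.842, giving δ = 2.802.
δ = d·√(n/2) ⇒ n = 2(δ/d)² = 2 × (2.802 / 0.25)² = 251.16.
Round up to the next whole unit.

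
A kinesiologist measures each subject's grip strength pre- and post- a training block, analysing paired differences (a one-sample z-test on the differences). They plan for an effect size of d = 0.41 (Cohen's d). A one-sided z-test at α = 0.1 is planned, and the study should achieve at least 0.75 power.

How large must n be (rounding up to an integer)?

n = 23

For power 0.75 need Φ(δ − z_{0.1}) = 0.75, so δ = z_{0.1} + z_{0.25} = 1.282 + 0.674 = 1.956.
δ = d·√n ⇒ n = (δ/d)² = (1.956 / 0.41)² = 22.76.
Round up to the next whole unit.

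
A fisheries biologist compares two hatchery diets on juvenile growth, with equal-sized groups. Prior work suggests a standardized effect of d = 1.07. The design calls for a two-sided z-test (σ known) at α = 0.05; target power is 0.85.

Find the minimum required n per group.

n = 16 per group

For power 0.85 need Φ(δ − z_{0.025}) = 0.85, so δ = z_{0.025} + z_{0.15} = 1.960 + 1.036 = 2.996.
(The Φ(−δ − z_{α/2}) term is vanishingly small for δ > 0 and is dropped in the standard sample-size formula.)
δ = d·√(n/2) ⇒ n = 2(δ/d)² = 2 × (2.996 / 1.07)² = 15.68.
Round up to the next whole unit.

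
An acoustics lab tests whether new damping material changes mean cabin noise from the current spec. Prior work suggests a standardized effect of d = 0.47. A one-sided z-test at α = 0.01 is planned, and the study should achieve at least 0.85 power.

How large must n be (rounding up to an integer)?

n = 52

For power 0.85 need Φ(δ − z_{0.01}) = 0.85, so δ = z_{0.01} + z_{0.15} = 2.326 + 1.036 = 3.363.
δ = d·√n ⇒ n = (δ/d)² = (3.363 / 0.47)² = 51.19.
Rounding up, n = 52.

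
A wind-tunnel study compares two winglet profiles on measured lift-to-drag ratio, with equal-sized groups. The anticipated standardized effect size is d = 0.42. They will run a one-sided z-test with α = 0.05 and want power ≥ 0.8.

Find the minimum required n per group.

n = 71 per group

Set Φ(δ − 1.645) = 0.8; then δ − 1.645 = Φ⁻¹(0.8) = 0.842, giving δ = 2.486.
δ = d·√(n/2) ⇒ n = 2(δ/d)² = 2 × (2.486 / 0.42)² = 70.10.
Rounding up, n = 71 per group.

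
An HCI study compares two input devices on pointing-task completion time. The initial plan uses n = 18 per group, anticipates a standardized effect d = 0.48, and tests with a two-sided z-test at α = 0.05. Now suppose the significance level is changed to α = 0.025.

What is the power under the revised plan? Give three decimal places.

δ = d·√(n/2) = 0.48 × √(18/2) = 1.4400 (unchanged). New critical value: z_{0.0125} = 2.241.
Revised power = Φ(δ − 2.241) + Φ(−δ − 2.241) = Φ(-0.801) + Φ(-3.681) = 0.2114 + 0.0001 = 0.2116.

Power ≈ 0.212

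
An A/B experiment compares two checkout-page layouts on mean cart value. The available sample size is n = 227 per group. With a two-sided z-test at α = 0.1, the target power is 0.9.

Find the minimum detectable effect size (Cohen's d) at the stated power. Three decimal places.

Need Φ(δ − 1.645) = 0.9, so δ = 1.645 + 1.282 = 2.926.
(Lower-tail contribution to power is negligible for δ > 0.)
δ = d·√(n/2) ⇒ d = δ/√(n/2) = 2.926/√(227/2) = 0.2747.

d ≈ 0.275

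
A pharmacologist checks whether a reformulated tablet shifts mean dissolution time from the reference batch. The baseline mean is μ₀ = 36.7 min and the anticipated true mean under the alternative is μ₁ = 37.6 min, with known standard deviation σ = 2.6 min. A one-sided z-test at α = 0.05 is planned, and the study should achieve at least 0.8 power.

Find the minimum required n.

n = 52

Standardized effect: d = |μ₁ − μ₀| / σ = |37.6 − 36.7| / 2.6 = 0.3462
Set Φ(δ − 1.645) = 0.8; then δ − 1.645 = Φ⁻¹(0.8) = 0.842, giving δ = 2.486.
δ = d·√n ⇒ n = (δ/d)² = (2.486 / 0.3462)² = 51.60.
Round up to the next whole unit.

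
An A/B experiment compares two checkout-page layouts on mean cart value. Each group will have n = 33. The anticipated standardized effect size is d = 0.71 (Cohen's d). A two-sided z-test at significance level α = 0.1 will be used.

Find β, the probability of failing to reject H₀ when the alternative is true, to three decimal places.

Noncentrality parameter: λ = d·√(n/2) = 0.71 × √(33/2) = 2.8840
Two-sided α = 0.1 → critical value z_{0.05} = 1.645.
Power = Φ(λ − 1.645) + Φ(−λ − 1.645) = Φ(1.239) + Φ(-4.529) = 0.8924 + 0.0000 = 0.8924.
Type II error: β = 1 − power = 1 − 0.8924 = 0.1076.

β ≈ 0.108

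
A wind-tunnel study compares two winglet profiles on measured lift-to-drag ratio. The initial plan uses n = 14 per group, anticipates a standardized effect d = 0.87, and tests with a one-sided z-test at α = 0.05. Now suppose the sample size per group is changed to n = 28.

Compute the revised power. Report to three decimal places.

With n = 28 per group: δ = d·√(n/2) = 0.87 × √(28/2) = 3.2552. Critical value z_{0.05} = 1.645.
Revised power = Φ(δ − 1.645) = Φ(1.610) = 0.9463.

Power ≈ 0.946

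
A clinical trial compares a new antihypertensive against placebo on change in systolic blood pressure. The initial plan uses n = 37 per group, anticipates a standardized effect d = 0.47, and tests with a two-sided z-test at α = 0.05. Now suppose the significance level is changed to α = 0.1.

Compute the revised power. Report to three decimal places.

δ = d·√(n/2) = 0.47 × √(37/2) = 2.0215 (unchanged). New critical value: z_{0.05} = 1.645.
Revised power = Φ(δ − 1.645) + Φ(−δ − 1.645) = Φ(0.377) + Φ(-3.666) = 0.6468 + 0.0001 = 0.6469.

Power ≈ 0.647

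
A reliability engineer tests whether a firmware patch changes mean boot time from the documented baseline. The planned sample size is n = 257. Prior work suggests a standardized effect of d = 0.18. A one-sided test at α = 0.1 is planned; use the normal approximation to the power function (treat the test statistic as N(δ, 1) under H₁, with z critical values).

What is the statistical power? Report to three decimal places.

Power ≈ 0.946

Noncentrality parameter: δ = d·√n = 0.18 × √257 = 2.8856
One-sided α = 0.1 → critical value z_{0.1} = 1.282.
Power = Φ(δ − 1.282) = Φ(1.604) = 0.9457.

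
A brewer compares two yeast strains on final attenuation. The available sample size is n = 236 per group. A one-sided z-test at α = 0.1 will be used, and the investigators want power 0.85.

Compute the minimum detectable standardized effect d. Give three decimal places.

Need Φ(δ − 1.282) = 0.85, so δ = 1.282 + 1.036 = 2.318.
δ = d·√(n/2) ⇒ d = δ/√(n/2) = 2.318/√(236/2) = 0.2134.

d ≈ 0.213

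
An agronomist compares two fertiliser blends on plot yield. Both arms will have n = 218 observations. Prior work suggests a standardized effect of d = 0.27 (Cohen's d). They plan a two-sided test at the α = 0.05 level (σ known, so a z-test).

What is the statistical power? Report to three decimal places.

Noncentrality parameter: δ = d·√(n/2) = 0.27 × √(218/2) = 2.8189
Two-sided α = 0.05 → critical value z_{0.025} = 1.960.
Power = Φ(δ − 1.960) + Φ(−δ − 1.960) = Φ(0.859) + Φ(-4.779) = 0.8048 + 0.0000 = 0.8048.

Power ≈ 0.805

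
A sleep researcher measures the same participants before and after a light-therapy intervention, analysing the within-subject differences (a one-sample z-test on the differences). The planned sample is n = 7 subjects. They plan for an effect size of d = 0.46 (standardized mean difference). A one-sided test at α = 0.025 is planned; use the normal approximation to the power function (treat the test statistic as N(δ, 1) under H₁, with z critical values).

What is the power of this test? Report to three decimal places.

Power ≈ 0.229

Noncentrality parameter: δ = d·√n = 0.46 × √7 = 1.2170
Critical value for a one-sided test at α = 0.025: z_α = 1.960.
Power = P(Z > 1.960 − δ) = Φ(-0.743) = 0.2288.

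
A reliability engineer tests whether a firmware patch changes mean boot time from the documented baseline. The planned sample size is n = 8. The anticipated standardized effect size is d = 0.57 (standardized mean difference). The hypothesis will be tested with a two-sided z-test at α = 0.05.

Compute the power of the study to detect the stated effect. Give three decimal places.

Noncentrality parameter: λ = d·√n = 0.57 × √8 = 1.6122
Critical value for a two-sided test at α = 0.05: z_{α/2} = 1.960.
Power = Φ(λ − 1.960) + Φ(−λ − 1.960) = Φ(-0.348) + Φ(-3.572) = 0.3640 + 0.0002 = 0.3642.

Power ≈ 0.364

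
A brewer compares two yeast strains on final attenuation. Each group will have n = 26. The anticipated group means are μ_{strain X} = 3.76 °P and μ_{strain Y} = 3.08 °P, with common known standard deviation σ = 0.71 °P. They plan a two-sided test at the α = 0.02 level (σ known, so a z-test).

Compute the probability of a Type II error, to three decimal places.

β ≈ 0.130

Standardized effect: d = |μ_{strain X} − μ_{strain Y}| / σ = |3.76 − 3.08| / 0.71 = 0.9577
Noncentrality parameter: δ = d·√(n/2) = 0.9577 × √(26/2) = 3.4532
Critical value for a two-sided test at α = 0.02: z_{α/2} = 2.326.
Power = Φ(δ − 2.326) + Φ(−δ − 2.326) = Φ(1.127) + Φ(-5.780) = 0.8701 + 0.0000 = 0.8701.
Type II error: β = 1 − power = 1 − 0.8701 = 0.1299.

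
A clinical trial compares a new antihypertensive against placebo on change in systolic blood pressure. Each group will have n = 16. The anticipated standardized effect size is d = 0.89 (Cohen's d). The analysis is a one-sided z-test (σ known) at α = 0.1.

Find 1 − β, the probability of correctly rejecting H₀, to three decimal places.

Power ≈ 0.892

Noncentrality parameter: δ = d·√(n/2) = 0.89 × √(16/2) = 2.5173
Critical value for a one-sided test at α = 0.1: z_α = 1.282.
Power = Φ(δ − 1.282) = Φ(1.236) = 0.8917.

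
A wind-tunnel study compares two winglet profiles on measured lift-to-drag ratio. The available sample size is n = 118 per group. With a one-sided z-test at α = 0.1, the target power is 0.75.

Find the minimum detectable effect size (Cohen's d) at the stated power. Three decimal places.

Required noncentrality: δ = z_{0.1} + z_{0.25} = 1.282 + 0.674 = 1.956.
δ = d·√(n/2) ⇒ d = δ/√(n/2) = 1.956/√(118/2) = 0.2547.

d ≈ 0.255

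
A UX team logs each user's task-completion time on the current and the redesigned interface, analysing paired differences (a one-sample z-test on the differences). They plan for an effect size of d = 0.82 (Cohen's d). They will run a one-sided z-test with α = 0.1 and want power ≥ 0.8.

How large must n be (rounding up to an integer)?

n = 7

For power 0.8 need Φ(δ − z_{0.1}) = 0.8, so δ = z_{0.1} + z_{0.20} = 1.282 + 0.842 = 2.123.
δ = d·√n ⇒ n = (δ/d)² = (2.123 / 0.82)² = 6.70.
Round up to the next whole unit.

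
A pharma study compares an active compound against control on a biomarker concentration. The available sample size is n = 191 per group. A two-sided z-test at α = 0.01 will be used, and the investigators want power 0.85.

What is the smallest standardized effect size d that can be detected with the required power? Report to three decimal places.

d ≈ 0.370

Need Φ(δ − 2.576) = 0.85, so δ = 2.576 + 1.036 = 3.612.
(The second rejection-region term Φ(−δ − z_{α/2}) is negligible and dropped.)
δ = d·√(n/2) ⇒ d = δ/√(n/2) = 3.612/√(191/2) = 0.3696.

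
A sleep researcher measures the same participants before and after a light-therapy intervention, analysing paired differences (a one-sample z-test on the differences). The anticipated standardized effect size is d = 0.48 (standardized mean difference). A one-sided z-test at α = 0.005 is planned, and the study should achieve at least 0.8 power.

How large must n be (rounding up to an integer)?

Set Φ(δ − 2.576) = 0.8; then δ − 2.576 = Φ⁻¹(0.8) = 0.842, giving δ = 3.417.
δ = d·√n ⇒ n = (δ/d)² = (3.417 / 0.48)² = 50.69.
Rounding up, n = 51.

n = 51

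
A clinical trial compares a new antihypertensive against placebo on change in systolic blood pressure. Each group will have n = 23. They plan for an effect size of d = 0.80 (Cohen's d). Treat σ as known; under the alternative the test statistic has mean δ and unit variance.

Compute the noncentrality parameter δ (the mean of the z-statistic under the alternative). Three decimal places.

δ ≈ 2.713

The noncentrality parameter scales effect size by the design's sample-size factor: δ = d·√(n/2) = 0.80 × √(23/2) = 2.7129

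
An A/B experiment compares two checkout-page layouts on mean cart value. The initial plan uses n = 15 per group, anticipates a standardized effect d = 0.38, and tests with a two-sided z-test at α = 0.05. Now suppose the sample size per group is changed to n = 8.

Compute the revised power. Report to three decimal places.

With n = 8 per group: δ = d·√(n/2) = 0.38 × √(8/2) = 0.7600. Critical value z_{0.025} = 1.960.
Revised power = Φ(δ − 1.960) + Φ(−δ − 1.960) = Φ(-1.200) + Φ(-2.720) = 0.1151 + 0.0033 = 0.1183.

Power ≈ 0.118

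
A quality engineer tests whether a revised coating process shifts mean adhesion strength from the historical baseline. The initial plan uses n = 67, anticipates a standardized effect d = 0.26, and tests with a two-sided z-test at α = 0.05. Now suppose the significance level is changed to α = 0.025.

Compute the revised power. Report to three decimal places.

Power ≈ 0.455

δ = d·√n = 0.26 × √67 = 2.1282 (unchanged). New critical value: z_{0.0125} = 2.241.
Revised power = Φ(δ − 2.241) + Φ(−δ − 2.241) = Φ(-0.113) + Φ(-4.370) = 0.4549 + 0.0000 = 0.4549.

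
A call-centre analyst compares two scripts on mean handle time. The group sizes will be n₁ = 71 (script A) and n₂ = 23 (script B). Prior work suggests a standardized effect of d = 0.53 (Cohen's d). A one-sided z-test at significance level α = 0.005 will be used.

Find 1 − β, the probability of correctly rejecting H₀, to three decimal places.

Power ≈ 0.357

Noncentrality parameter: δ = d / √(1/n₁ + 1/n₂) = 0.53 / √(1/71 + 1/23) = 2.2090
One-sided α = 0.005 → critical value z_{0.005} = 2.576.
Power = P(Z > 2.576 − δ) = Φ(-0.367) = 0.3569.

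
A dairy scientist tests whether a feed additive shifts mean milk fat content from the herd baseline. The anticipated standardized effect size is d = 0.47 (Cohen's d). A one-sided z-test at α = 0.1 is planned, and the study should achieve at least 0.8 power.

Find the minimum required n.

n = 21

For power 0.8 need Φ(δ − z_{0.1}) = 0.8, so δ = z_{0.1} + z_{0.20} = 1.282 + 0.842 = 2.123.
δ = d·√n ⇒ n = (δ/d)² = (2.123 / 0.47)² = 20.41.
Round up to the next whole unit.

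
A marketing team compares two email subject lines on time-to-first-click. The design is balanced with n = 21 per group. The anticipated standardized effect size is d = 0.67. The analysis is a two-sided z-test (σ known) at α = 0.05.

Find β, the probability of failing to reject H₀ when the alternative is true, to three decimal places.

Noncentrality parameter: λ = d·√(n/2) = 0.67 × √(21/2) = 2.1710
Critical value for a two-sided test at α = 0.05: z_{α/2} = 1.960.
Power = Φ(λ − 1.960) + Φ(−λ − 1.960) = Φ(0.211) + Φ(-4.131) = 0.5836 + 0.0000 = 0.5836.
Type II error: β = 1 − power = 1 − 0.5836 = 0.4164.

β ≈ 0.416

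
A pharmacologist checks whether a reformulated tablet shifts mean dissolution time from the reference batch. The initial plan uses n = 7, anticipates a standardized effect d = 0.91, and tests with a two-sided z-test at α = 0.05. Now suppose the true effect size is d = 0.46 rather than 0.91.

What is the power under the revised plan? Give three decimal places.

With d = 0.46: δ = d·√n = 0.46 × √7 = 1.2170. Critical value z_{0.025} = 1.960.
Revised power = Φ(δ − 1.960) + Φ(−δ − 1.960) = Φ(-0.743) + Φ(-3.177) = 0.2288 + 0.0007 = 0.2295.

Power ≈ 0.230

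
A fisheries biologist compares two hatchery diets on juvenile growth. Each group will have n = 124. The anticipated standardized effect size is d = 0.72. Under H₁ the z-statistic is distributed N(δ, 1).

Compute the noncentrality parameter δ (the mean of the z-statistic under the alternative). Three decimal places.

The noncentrality parameter scales effect size by the design's sample-size factor: δ = d·√(n/2) = 0.72 × √(124/2) = 5.6693

δ ≈ 5.669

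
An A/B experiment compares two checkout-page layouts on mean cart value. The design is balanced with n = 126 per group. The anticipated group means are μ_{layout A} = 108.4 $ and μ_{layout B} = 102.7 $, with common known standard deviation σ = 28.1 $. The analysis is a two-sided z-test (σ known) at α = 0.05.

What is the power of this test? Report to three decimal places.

Power ≈ 0.363

Standardized effect: d = |μ_{layout A} − μ_{layout B}| / σ = |108.4 − 102.7| / 28.1 = 0.2028
Noncentrality parameter: δ = d·√(n/2) = 0.2028 × √(126/2) = 1.6100
Two-sided α = 0.05 → critical value z_{0.025} = 1.960.
Power = Φ(δ − 1.960) + Φ(−δ − 1.960) = Φ(-0.350) + Φ(-3.570) = 0.3632 + 0.0002 = 0.3634.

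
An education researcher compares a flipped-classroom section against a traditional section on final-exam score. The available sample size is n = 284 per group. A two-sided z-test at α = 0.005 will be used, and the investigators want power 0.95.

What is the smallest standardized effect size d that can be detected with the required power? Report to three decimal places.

d ≈ 0.374

Required noncentrality: δ = z_{0.0025} + z_{0.05} = 2.807 + 1.645 = 4.452.
(Lower-tail contribution to power is negligible for δ > 0.)
δ = d·√(n/2) ⇒ d = δ/√(n/2) = 4.452/√(284/2) = 0.3736.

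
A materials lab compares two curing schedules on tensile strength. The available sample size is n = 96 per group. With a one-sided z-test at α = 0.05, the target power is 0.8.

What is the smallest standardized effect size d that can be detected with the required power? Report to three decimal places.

Need Φ(δ − 1.645) = 0.8, so δ = 1.645 + 0.842 = 2.486.
δ = d·√(n/2) ⇒ d = δ/√(n/2) = 2.486/√(96/2) = 0.3589.

d ≈ 0.359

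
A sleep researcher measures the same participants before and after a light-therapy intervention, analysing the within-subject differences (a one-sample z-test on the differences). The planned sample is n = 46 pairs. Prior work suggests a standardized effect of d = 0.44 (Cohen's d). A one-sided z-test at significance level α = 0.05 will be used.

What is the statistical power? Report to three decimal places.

Power ≈ 0.910

Noncentrality parameter: δ = d·√n = 0.44 × √46 = 2.9842
One-sided α = 0.05 → critical value z_{0.05} = 1.645.
Power = P(Z > 1.645 − δ) = Φ(1.339) = 0.9098.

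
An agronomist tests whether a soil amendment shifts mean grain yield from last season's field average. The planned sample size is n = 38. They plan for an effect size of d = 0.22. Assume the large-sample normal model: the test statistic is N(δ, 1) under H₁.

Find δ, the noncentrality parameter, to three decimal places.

δ ≈ 1.356

The noncentrality parameter scales effect size by the design's sample-size factor: δ = d·√n = 0.22 × √38 = 1.3562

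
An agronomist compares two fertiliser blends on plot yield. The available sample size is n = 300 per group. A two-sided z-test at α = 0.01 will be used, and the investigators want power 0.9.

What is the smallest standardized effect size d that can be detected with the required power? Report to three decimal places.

Need Φ(δ − 2.576) = 0.9, so δ = 2.576 + 1.282 = 3.857.
(The second rejection-region term Φ(−δ − z_{α/2}) is negligible and dropped.)
δ = d·√(n/2) ⇒ d = δ/√(n/2) = 3.857/√(300/2) = 0.3150.

d ≈ 0.315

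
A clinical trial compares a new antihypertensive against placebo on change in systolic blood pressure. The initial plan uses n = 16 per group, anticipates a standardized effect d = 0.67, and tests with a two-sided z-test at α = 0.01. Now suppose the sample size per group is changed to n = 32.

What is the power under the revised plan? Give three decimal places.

Power ≈ 0.541

With n = 32 per group: δ = d·√(n/2) = 0.67 × √(32/2) = 2.6800. Critical value z_{0.005} = 2.576.
Revised power = Φ(δ − 2.576) + Φ(−δ − 2.576) = Φ(0.104) + Φ(-5.256) = 0.5415 + 0.0000 = 0.5415.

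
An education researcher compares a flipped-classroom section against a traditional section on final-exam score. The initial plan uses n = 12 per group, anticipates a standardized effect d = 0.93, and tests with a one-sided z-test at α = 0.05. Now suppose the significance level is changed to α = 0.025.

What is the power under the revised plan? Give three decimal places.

δ = d·√(n/2) = 0.93 × √(12/2) = 2.2780 (unchanged). New critical value: z_{0.025} = 1.960.
Revised power = P(Z > 1.960 − δ) = Φ(0.318) = 0.6248.

Power ≈ 0.625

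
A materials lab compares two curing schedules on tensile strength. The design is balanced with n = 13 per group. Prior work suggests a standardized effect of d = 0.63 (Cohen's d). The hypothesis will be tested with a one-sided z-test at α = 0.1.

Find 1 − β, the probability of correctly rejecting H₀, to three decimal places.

Noncentrality parameter: δ = d·√(n/2) = 0.63 × √(13/2) = 1.6062
Critical value for a one-sided test at α = 0.1: z_α = 1.282.
Power = Φ(δ − 1.282) = Φ(0.325) = 0.6273.

Power ≈ 0.627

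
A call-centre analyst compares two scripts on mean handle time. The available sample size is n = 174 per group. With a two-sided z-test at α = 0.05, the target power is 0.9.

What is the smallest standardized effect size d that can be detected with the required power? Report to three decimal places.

Need Φ(δ − 1.960) = 0.9, so δ = 1.960 + 1.282 = 3.242.
(Lower-tail contribution to power is negligible for δ > 0.)
δ = d·√(n/2) ⇒ d = δ/√(n/2) = 3.242/√(174/2) = 0.3475.

d ≈ 0.348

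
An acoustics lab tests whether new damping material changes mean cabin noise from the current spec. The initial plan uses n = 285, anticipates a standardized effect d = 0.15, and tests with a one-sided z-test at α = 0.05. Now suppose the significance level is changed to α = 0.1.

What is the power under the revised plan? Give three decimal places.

Power ≈ 0.894

δ = d·√n = 0.15 × √285 = 2.5323 (unchanged). New critical value: z_{0.1} = 1.282.
Revised power = Φ(δ − 1.282) = Φ(1.251) = 0.8945.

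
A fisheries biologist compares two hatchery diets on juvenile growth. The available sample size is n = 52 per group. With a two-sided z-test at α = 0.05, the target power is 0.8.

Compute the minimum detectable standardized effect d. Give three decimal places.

Need Φ(δ − 1.960) = 0.8, so δ = 1.960 + 0.842 = 2.802.
(The second rejection-region term Φ(−δ − z_{α/2}) is negligible and dropped.)
δ = d·√(n/2) ⇒ d = δ/√(n/2) = 2.802/√(52/2) = 0.5494.

d ≈ 0.549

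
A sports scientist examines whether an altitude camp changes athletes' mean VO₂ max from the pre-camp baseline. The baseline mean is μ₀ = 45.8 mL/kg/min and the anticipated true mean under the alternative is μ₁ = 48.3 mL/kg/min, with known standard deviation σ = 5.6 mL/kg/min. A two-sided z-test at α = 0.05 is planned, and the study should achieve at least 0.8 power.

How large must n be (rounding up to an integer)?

n = 40

Standardized effect: d = |μ₁ − μ₀| / σ = |48.3 − 45.8| / 5.6 = 0.4464
Set Φ(δ − 1.960) = 0.8; then δ − 1.960 = Φ⁻¹(0.8) = 0.842, giving δ = 2.802.
(The Φ(−δ − z_{α/2}) term is vanishingly small for δ > 0 and is dropped in the standard sample-size formula.)
δ = d·√n ⇒ n = (δ/d)² = (2.802 / 0.4464)² = 39.38.
Rounding up, n = 40.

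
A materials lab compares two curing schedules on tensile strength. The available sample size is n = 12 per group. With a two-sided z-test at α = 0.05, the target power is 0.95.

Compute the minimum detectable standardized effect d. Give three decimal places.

d ≈ 1.472

Need Φ(δ − 1.960) = 0.95, so δ = 1.960 + 1.645 = 3.605.
(Lower-tail contribution to power is negligible for δ > 0.)
δ = d·√(n/2) ⇒ d = δ/√(n/2) = 3.605/√(12/2) = 1.4717.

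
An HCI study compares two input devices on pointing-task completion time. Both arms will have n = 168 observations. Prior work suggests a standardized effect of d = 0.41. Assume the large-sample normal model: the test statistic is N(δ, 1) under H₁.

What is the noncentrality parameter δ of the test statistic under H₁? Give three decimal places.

δ ≈ 3.758

δ = d·√(n/2) = 0.41 × √(168/2) = 3.7577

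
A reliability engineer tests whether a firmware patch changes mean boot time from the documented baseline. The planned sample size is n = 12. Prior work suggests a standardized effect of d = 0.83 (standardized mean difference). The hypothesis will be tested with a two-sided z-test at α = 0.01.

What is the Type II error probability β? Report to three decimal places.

Noncentrality parameter: δ = d·√n = 0.83 × √12 = 2.8752
Critical value for a two-sided test at α = 0.01: z_{α/2} = 2.576.
Power = Φ(δ − 2.576) + Φ(−δ − 2.576) = Φ(0.299) + Φ(-5.451) = 0.6177 + 0.0000 = 0.6177.
Type II error: β = 1 − power = 1 − 0.6177 = 0.3823.

β ≈ 0.382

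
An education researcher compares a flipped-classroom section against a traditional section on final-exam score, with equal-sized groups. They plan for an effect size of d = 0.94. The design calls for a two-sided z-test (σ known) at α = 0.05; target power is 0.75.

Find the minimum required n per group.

n = 16 per group

Set Φ(δ − 1.960) = 0.75; then δ − 1.960 = Φ⁻¹(0.75) = 0.674, giving δ = 2.634.
(Ignoring the negligible lower-tail rejection probability gives the usual closed-form inversion.)
δ = d·√(n/2) ⇒ n = 2(δ/d)² = 2 × (2.634 / 0.94)² = 15.71.
Round up to the next whole unit.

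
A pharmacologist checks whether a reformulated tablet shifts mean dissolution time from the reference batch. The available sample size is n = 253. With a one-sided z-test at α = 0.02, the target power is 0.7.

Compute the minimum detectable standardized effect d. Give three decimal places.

d ≈ 0.162

Need Φ(δ − 2.054) = 0.7, so δ = 2.054 + 0.524 = 2.578.
δ = d·√n ⇒ d = δ/√n = 2.578/√253 = 0.1621.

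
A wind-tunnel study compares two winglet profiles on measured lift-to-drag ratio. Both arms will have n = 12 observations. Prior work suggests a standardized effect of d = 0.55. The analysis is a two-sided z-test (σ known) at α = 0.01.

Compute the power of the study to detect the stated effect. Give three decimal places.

Noncentrality parameter: δ = d·√(n/2) = 0.55 × √(12/2) = 1.3472
Critical value for a two-sided test at α = 0.01: z_{α/2} = 2.576.
Power = Φ(δ − 2.576) + Φ(−δ − 2.576) = Φ(-1.229) + Φ(-3.923) = 0.1096 + 0.0000 = 0.1097.

Power ≈ 0.110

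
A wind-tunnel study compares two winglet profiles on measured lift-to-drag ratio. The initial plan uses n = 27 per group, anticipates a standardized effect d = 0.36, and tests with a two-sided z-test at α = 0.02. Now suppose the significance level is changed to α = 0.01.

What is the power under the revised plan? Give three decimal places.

Power ≈ 0.105

δ = d·√(n/2) = 0.36 × √(27/2) = 1.3227 (unchanged). New critical value: z_{0.005} = 2.576.
Revised power = Φ(δ − 2.576) + Φ(−δ − 2.576) = Φ(-1.253) + Φ(-3.899) = 0.1051 + 0.0000 = 0.1051.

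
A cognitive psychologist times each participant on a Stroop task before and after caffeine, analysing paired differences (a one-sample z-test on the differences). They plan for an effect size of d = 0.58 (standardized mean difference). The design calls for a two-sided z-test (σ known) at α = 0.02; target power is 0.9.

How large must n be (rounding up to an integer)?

n = 39

Set Φ(δ − 2.326) = 0.9; then δ − 2.326 = Φ⁻¹(0.9) = 1.282, giving δ = 3.608.
(The Φ(−δ − z_{α/2}) term is vanishingly small for δ > 0 and is dropped in the standard sample-size formula.)
δ = d·√n ⇒ n = (δ/d)² = (3.608 / 0.58)² = 38.69.
Rounding up, n = 39.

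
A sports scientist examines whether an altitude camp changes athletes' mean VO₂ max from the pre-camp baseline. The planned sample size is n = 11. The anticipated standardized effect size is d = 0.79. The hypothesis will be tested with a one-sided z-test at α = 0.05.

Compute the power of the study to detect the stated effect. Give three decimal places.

Noncentrality parameter: δ = d·√n = 0.79 × √11 = 2.6201
Critical value for a one-sided test at α = 0.05: z_α = 1.645.
Power = Φ(δ − 1.645) = Φ(0.975) = 0.8353.

Power ≈ 0.835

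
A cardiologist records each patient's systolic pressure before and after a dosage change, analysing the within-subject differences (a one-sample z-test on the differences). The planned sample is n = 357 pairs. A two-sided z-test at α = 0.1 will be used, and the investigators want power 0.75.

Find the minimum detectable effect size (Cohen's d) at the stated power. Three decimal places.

d ≈ 0.123

Required noncentrality: δ = z_{0.05} + z_{0.25} = 1.645 + 0.674 = 2.319.
(Lower-tail contribution to power is negligible for δ > 0.)
δ = d·√n ⇒ d = δ/√n = 2.319/√357 = 0.1228.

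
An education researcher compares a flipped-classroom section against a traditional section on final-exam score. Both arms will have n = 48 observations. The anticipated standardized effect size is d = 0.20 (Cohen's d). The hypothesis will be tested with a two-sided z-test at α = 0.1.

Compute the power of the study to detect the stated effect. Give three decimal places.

Noncentrality parameter: δ = d·√(n/2) = 0.20 × √(48/2) = 0.9798
Two-sided α = 0.1 → critical value z_{0.05} = 1.645.
Power = Φ(δ − 1.645) + Φ(−δ − 1.645) = Φ(-0.665) + Φ(-2.625) = 0.2530 + 0.0043 = 0.2573.

Power ≈ 0.257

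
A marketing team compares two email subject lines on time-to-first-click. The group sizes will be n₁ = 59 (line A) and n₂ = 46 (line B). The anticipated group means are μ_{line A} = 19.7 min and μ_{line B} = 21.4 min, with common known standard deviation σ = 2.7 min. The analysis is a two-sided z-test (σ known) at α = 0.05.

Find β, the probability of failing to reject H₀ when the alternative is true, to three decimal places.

Standardized effect: d = |μ_{line A} − μ_{line B}| / σ = |19.7 − 21.4| / 2.7 = 0.6296
Noncentrality parameter: δ = d / √(1/n₁ + 1/n₂) = 0.6296 / √(1/59 + 1/46) = 3.2011
Two-sided α = 0.05 → critical value z_{0.025} = 1.960.
Power = Φ(δ − 1.960) + Φ(−δ − 1.960) = Φ(1.241) + Φ(-5.161) = 0.8927 + 0.0000 = 0.8927.
Type II error: β = 1 − power = 1 − 0.8927 = 0.1073.

β ≈ 0.107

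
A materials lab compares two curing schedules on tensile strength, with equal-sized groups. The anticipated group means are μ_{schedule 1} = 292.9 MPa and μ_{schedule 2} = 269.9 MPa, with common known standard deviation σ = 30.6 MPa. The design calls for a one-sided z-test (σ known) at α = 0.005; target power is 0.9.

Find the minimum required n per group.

Standardized effect: d = |μ_{schedule 1} − μ_{schedule 2}| / σ = |292.9 − 269.9| / 30.6 = 0.7516
For power 0.9 need Φ(δ − z_{0.005}) = 0.9, so δ = z_{0.005} + z_{0.10} = 2.576 + 1.282 = 3.857.
δ = d·√(n/2) ⇒ n = 2(δ/d)² = 2 × (3.857 / 0.7516)² = 52.67.
Round up to the next whole unit.

n = 53 per group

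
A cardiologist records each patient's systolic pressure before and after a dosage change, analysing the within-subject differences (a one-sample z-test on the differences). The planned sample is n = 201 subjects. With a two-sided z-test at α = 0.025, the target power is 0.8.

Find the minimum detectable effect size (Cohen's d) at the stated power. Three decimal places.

d ≈ 0.217

Required noncentrality: δ = z_{0.0125} + z_{0.20} = 2.241 + 0.842 = 3.083.
(The second rejection-region term Φ(−δ − z_{α/2}) is negligible and dropped.)
δ = d·√n ⇒ d = δ/√n = 3.083/√201 = 0.2175.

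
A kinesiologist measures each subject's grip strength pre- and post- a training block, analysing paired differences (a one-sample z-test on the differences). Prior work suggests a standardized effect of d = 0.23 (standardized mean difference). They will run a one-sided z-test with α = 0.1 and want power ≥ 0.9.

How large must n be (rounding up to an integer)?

n = 125

For power 0.9 need Φ(δ − z_{0.1}) = 0.9, so δ = z_{0.1} + z_{0.10} = 1.282 + 1.282 = 2.563.
δ = d·√n ⇒ n = (δ/d)² = (2.563 / 0.23)² = 124.19.
Rounding up, n = 125.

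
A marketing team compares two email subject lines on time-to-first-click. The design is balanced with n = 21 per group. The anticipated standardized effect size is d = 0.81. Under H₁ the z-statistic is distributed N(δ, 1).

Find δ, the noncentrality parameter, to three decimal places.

The noncentrality parameter scales effect size by the design's sample-size factor: δ = d·√(n/2) = 0.81 × √(21/2) = 2.6247

δ ≈ 2.625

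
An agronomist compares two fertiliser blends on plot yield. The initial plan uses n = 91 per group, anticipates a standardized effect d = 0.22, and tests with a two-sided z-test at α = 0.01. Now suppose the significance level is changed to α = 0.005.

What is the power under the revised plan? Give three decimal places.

Power ≈ 0.093

δ = d·√(n/2) = 0.22 × √(91/2) = 1.4840 (unchanged). New critical value: z_{0.0025} = 2.807.
Revised power = Φ(δ − 2.807) + Φ(−δ − 2.807) = Φ(-1.323) + Φ(-4.291) = 0.0929 + 0.0000 = 0.0929.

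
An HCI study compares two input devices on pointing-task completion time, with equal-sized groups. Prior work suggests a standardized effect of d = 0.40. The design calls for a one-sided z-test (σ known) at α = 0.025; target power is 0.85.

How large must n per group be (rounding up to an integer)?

n = 113 per group

For power 0.85 need Φ(δ − z_{0.025}) = 0.85, so δ = z_{0.025} + z_{0.15} = 1.960 + 1.036 = 2.996.
δ = d·√(n/2) ⇒ n = 2(δ/d)² = 2 × (2.996 / 0.40)² = 112.23.
Rounding up, n = 113 per group.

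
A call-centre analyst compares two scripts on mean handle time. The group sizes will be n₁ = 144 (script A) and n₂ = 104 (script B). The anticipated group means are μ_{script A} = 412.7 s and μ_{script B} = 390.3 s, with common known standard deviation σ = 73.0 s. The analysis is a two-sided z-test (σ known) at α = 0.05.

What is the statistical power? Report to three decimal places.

Power ≈ 0.664

Standardized effect: d = |μ_{script A} − μ_{script B}| / σ = |412.7 − 390.3| / 73.0 = 0.3068
Noncentrality parameter: δ = d / √(1/n₁ + 1/n₂) = 0.3068 / √(1/144 + 1/104) = 2.3845
Two-sided α = 0.05 → critical value z_{0.025} = 1.960.
Power = Φ(δ − 1.960) + Φ(−δ − 1.960) = Φ(0.425) + Φ(-4.344) = 0.6644 + 0.0000 = 0.6644.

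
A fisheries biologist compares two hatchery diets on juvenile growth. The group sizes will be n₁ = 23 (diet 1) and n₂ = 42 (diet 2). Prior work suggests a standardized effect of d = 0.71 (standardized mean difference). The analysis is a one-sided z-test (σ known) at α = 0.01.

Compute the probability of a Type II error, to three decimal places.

Noncentrality parameter: δ = d / √(1/n₁ + 1/n₂) = 0.71 / √(1/23 + 1/42) = 2.7371
One-sided α = 0.01 → critical value z_{0.01} = 2.326.
Power = Φ(δ − 2.326) = Φ(0.411) = 0.6594.
Type II error: β = 1 − power = 1 − 0.6594 = 0.3406.

β ≈ 0.341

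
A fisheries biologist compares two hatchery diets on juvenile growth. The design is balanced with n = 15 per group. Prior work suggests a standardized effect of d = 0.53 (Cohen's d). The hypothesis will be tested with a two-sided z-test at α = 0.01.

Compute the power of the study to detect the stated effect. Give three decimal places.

Power ≈ 0.130

Noncentrality parameter: δ = d·√(n/2) = 0.53 × √(15/2) = 1.4515
Two-sided α = 0.01 → critical value z_{0.005} = 2.576.
Power = Φ(δ − 2.576) + Φ(−δ − 2.576) = Φ(-1.124) + Φ(-4.027) = 0.1304 + 0.0000 = 0.1305.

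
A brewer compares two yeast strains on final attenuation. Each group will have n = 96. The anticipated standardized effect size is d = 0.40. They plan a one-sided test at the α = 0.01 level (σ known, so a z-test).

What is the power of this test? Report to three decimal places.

Power ≈ 0.672

Noncentrality parameter: δ = d·√(n/2) = 0.40 × √(96/2) = 2.7713
Critical value for a one-sided test at α = 0.01: z_α = 2.326.
Power = Φ(δ − 2.326) = Φ(0.445) = 0.6718.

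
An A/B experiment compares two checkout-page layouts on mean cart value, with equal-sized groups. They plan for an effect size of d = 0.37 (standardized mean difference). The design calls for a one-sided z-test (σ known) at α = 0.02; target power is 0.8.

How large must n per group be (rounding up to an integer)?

Set Φ(δ − 2.054) = 0.8; then δ − 2.054 = Φ⁻¹(0.8) = 0.842, giving δ = 2.895.
δ = d·√(n/2) ⇒ n = 2(δ/d)² = 2 × (2.895 / 0.37)² = 122.47.
Rounding up, n = 123 per group.

n = 123 per group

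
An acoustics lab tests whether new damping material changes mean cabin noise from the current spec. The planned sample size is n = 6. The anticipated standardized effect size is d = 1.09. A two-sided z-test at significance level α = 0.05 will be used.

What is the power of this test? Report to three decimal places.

Power ≈ 0.761

Noncentrality parameter: λ = d·√n = 1.09 × √6 = 2.6699
Critical value for a two-sided test at α = 0.05: z_{α/2} = 1.960.
Power = Φ(λ − 1.960) + Φ(−λ − 1.960) = Φ(0.710) + Φ(-4.630) = 0.7611 + 0.0000 = 0.7611.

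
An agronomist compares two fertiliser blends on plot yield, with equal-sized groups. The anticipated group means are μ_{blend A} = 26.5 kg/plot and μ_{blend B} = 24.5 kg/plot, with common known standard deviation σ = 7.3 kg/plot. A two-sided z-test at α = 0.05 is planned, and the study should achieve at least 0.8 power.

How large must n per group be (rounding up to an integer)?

Standardized effect: d = |μ_{blend A} − μ_{blend B}| / σ = |26.5 − 24.5| / 7.3 = 0.2740
Set Φ(δ − 1.960) = 0.8; then δ − 1.960 = Φ⁻¹(0.8) = 0.842, giving δ = 2.802.
(Ignoring the negligible lower-tail rejection probability gives the usual closed-form inversion.)
δ = d·√(n/2) ⇒ n = 2(δ/d)² = 2 × (2.802 / 0.2740)² = 209.13.
Round up to the next whole unit.

n = 210 per group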